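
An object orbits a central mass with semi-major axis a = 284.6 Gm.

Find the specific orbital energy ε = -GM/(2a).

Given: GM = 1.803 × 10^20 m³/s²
a = 284.6 Gm = 2.846 × 10^11 m
GM = 1.803 × 10^20 m³/s²
2a = 5.692 × 10^11 m
ε = −GM/(2a) = -3.1676 × 10^8 J/kg ≈ -316.8 MJ/kg

Final answer: -316.8 MJ/kg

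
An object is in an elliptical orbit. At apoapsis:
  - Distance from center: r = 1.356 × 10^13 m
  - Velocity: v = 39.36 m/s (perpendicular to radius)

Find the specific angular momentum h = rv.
r = 1.356 × 10^13 m
v = 39.36 m/s
h = rv = 1.356 × 10^13 × 39.36 = 5.33722 × 10^14 m²/s ≈ 5.337 × 10^14 m²/s

Final answer: h = 5.337 × 10^14 m²/s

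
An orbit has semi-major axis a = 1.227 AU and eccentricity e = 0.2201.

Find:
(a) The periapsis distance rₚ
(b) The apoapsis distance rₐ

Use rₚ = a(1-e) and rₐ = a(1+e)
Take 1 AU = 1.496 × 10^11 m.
a = 1.227 AU = 1.83559 × 10^11 m
e = 0.2201:  1 − e = 0.7799,  1 + e = 1.2201
(a) rₚ = a(1 − e) = 1.83559 × 10^11 m × 0.7799 = 1.43158 × 10^11 m ≈ 0.9569 AU
(b) rₐ = a(1 + e) = 1.83559 × 10^11 m × 1.2201 = 2.23961 × 10^11 m ≈ 1.497 AU

Final answer:
(a) rₚ = 0.9569 AU
(b) rₐ = 1.497 AU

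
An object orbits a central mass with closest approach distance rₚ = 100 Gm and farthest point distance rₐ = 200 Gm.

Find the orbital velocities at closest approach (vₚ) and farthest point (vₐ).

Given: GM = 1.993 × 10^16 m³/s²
rₚ = 100 Gm = 1 × 10^11 m
rₐ = 200 Gm = 2 × 10^11 m
GM = 1.993 × 10^16 m³/s²
a = (rₚ + rₐ)/2 = 1.5 × 10^11 m
Vis-viva: v² = GM (2/r − 1/a)
vₚ² = 1.993 × 10^16 × (2 × 10^-11 − 6.66667 × 10^-12) = 265733 m²/s²
vₚ = 515.493 m/s ≈ 515.5 m/s
vₐ² = 1.993 × 10^16 × (1 × 10^-11 − 6.66667 × 10^-12) = 66433.3 m²/s²
vₐ = 257.747 m/s ≈ 257.7 m/s

Final answer: vₚ = 515.5 m/s, vₐ = 257.7 m/s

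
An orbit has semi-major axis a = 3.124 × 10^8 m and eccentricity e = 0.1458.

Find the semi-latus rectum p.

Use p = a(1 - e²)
a = 3.124 × 10^8 m
e = 0.1458,  e² = 0.0212576,  1 − e² = 0.978742
p = a(1 − e²) = 3.124 × 10^8 m × 0.978742 = 3.05759 × 10^8 m ≈ 3.058 × 10^8 m

Final answer: p = 3.058 × 10^8 m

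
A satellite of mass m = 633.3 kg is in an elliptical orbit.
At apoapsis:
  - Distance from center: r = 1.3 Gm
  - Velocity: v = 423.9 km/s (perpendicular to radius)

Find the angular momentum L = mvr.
r = 1.3 Gm = 1.3 × 10^9 m
v = 423.9 km/s = 423900 m/s
vr = 423900 × 1.3 × 10^9 = 5.5107 × 10^14 m²/s
L = m × vr = 633.3 × 5.5107 × 10^14 = 3.48993 × 10^17 kg·m²/s ≈ 3.49 × 10^17 kg·m²/s

Final answer: L = 3.49 × 10^17 kg·m²/s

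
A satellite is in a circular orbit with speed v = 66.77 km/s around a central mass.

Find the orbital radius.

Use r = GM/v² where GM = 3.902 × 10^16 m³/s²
v = 66.77 km/s = 66770 m/s
GM = 3.902 × 10^16 m³/s²
v² = 4.45823 × 10^9 m²/s²
r = GM/v² = (3.902 × 10^16) / (4.45823 × 10^9) = 8.75235 × 10^6 m ≈ 8.752 Mm

Final answer: 8.752 Mm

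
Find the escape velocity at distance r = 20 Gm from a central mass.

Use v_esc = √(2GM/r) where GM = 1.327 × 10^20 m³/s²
r = 20 Gm = 2 × 10^10 m
GM = 1.327 × 10^20 m³/s²
2GM/r = 2 × (1.327 × 10^20) / (2 × 10^10) = 1.327 × 10^10 m²/s²
v_esc = √(2GM/r) = 115195 m/s ≈ 115.2 km/s

Final answer: 115.2 km/s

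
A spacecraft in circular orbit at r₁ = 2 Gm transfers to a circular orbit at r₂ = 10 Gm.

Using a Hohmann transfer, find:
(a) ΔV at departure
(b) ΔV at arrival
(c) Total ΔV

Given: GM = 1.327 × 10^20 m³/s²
r₁ = 2 Gm = 2 × 10^9 m
r₂ = 10 Gm = 1 × 10^10 m
GM = 1.327 × 10^20 m³/s²
Transfer ellipse: a_t = (r₁ + r₂)/2 = 6 × 10^9 m
Circular speed at r₁: v₁ = √(GM/r₁) = 257585 m/s
Transfer speed at r₁ (periapsis): v₁ₜ = √(GM(2/r₁ − 1/a_t)) = 332541 m/s
(a) ΔV₁ = v₁ₜ − v₁ = 74955.8 m/s ≈ 74.96 km/s
Circular speed at r₂: v₂ = √(GM/r₂) = 115195 m/s
Transfer speed at r₂ (apoapsis): v₂ₜ = √(GM(2/r₂ − 1/a_t)) = 66508.1 m/s
(b) ΔV₂ = v₂ − v₂ₜ = 48687.3 m/s ≈ 48.69 km/s
(c) ΔV_total = ΔV₁ + ΔV₂ = 123643 m/s ≈ 123.6 km/s

Final answer:
(a) ΔV₁ = 74.96 km/s
(b) ΔV₂ = 48.69 km/s
(c) ΔV_total = 123.6 km/s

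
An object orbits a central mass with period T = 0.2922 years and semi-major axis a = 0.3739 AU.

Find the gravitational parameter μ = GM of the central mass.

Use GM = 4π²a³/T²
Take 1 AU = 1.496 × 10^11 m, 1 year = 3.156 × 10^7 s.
T = 0.2922 years = 9.22183 × 10^6 s
a = 0.3739 AU = 5.59354 × 10^10 m
a³ = 1.75009 × 10^32 m³
T² = 8.50422 × 10^13 s²
GM = 4π² × (1.75009 × 10^32) / (8.50422 × 10^13) = 8.12431 × 10^19 m³/s²
GM ≈ 8.124 × 10^19 m³/s²

Final answer: GM = 8.124 × 10^19 m³/s²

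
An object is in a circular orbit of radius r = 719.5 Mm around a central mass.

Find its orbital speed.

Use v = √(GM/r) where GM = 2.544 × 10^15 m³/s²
r = 719.5 Mm = 7.195 × 10^8 m
GM = 2.544 × 10^15 m³/s²
GM/r = (2.544 × 10^15) / (7.195 × 10^8) = 3.53579 × 10^6 m²/s²
v = √(GM/r) = 1880.37 m/s ≈ 1.88 km/s

Final answer: 1.88 km/s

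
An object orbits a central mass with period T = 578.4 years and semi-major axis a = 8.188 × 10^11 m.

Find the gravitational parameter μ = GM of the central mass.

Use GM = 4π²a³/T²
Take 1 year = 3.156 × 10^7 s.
T = 578.4 years = 1.82543 × 10^10 s
a = 8.188 × 10^11 m
a³ = 5.48951 × 10^35 m³
T² = 3.3322 × 10^20 s²
GM = 4π² × (5.48951 × 10^35) / (3.3322 × 10^20) = 6.50373 × 10^16 m³/s²
GM ≈ 6.504 × 10^16 m³/s²

Final answer: GM = 6.504 × 10^16 m³/s²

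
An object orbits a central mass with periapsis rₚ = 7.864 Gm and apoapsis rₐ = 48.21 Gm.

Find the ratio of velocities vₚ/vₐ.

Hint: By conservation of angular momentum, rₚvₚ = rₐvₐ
rₚ = 7.864 Gm = 7.864 × 10^9 m
rₐ = 48.21 Gm = 4.821 × 10^10 m
rₚvₚ = rₐvₐ  ⇒  vₚ/vₐ = rₐ/rₚ
vₚ/vₐ = (4.821 × 10^10) / (7.864 × 10^9) = 6.13047

Final answer: vₚ/vₐ = 6.13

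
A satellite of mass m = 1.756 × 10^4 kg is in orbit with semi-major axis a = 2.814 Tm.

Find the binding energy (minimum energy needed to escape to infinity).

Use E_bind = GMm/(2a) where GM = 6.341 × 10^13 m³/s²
a = 2.814 Tm = 2.814 × 10^12 m
GM = 6.341 × 10^13 m³/s²
m = 1.756 × 10^4 kg
GMm = 6.341 × 10^13 × 17560 = 1.11348 × 10^18 m³·kg/s²
2a = 5.628 × 10^12 m
E_bind = GMm/(2a) = 197846 J ≈ 197.8 kJ

Final answer: 197.8 kJ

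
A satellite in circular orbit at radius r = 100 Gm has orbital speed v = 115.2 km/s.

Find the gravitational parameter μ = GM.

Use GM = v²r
r = 100 Gm = 1 × 10^11 m
v = 115.2 km/s = 115200 m/s
v² = 1.3271 × 10^10 m²/s²
GM = v²r = 1.3271 × 10^10 × 1 × 10^11 = 1.3271 × 10^21 m³/s²
GM ≈ 1.327 × 10^21 m³/s²

Final answer: GM = 1.327 × 10^21 m³/s²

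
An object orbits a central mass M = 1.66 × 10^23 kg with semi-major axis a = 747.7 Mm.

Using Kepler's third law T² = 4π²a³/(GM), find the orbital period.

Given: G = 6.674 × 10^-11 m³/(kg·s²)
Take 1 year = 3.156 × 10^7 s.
M = 1.66 × 10^23 kg
GM = G × M = 6.674 × 10^-11 × 1.66 × 10^23 = 1.10788 × 10^13 m³/s²
a = 747.7 Mm = 7.477 × 10^8 m
a³ = 4.18006 × 10^26 m³
T = 2π √(a³/GM) = 2π √((4.18006 × 10^26) / (1.10788 × 10^13)) = 2π × 6.14248 × 10^6 s
T = 3.85944 × 10^7 s ≈ 1.223 years

Final answer: 1.223 years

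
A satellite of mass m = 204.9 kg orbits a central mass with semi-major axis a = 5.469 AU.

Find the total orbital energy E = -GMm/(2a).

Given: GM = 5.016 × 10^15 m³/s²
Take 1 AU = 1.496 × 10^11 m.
a = 5.469 AU = 8.18162 × 10^11 m
GM = 5.016 × 10^15 m³/s²
2a = 1.63632 × 10^12 m
GMm = 5.016 × 10^15 × 204.9 = 1.02778 × 10^18 m³·kg/s²
E = −GMm/(2a) = -628102 J ≈ -628.1 kJ

Final answer: -628.1 kJ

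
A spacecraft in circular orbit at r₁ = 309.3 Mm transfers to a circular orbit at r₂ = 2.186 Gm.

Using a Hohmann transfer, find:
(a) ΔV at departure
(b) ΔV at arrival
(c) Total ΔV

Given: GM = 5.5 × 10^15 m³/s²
r₁ = 309.3 Mm = 3.093 × 10^8 m
r₂ = 2.186 Gm = 2.186 × 10^9 m
GM = 5.5 × 10^15 m³/s²
Transfer ellipse: a_t = (r₁ + r₂)/2 = 1.24765 × 10^9 m
Circular speed at r₁: v₁ = √(GM/r₁) = 4216.88 m/s
Transfer speed at r₁ (periapsis): v₁ₜ = √(GM(2/r₁ − 1/a_t)) = 5581.75 m/s
(a) ΔV₁ = v₁ₜ − v₁ = 1364.86 m/s ≈ 1.365 km/s
Circular speed at r₂: v₂ = √(GM/r₂) = 1586.19 m/s
Transfer speed at r₂ (apoapsis): v₂ₜ = √(GM(2/r₂ − 1/a_t)) = 789.769 m/s
(b) ΔV₂ = v₂ − v₂ₜ = 796.425 m/s ≈ 796.4 m/s
(c) ΔV_total = ΔV₁ + ΔV₂ = 2161.29 m/s ≈ 2.161 km/s

Final answer:
(a) ΔV₁ = 1.365 km/s
(b) ΔV₂ = 796.4 m/s
(c) ΔV_total = 2.161 km/s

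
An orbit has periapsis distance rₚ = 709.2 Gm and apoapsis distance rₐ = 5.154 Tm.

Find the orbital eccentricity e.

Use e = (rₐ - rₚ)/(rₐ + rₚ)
rₚ = 709.2 Gm = 7.092 × 10^11 m
rₐ = 5.154 Tm = 5.154 × 10^12 m
rₐ − rₚ = 4.4448 × 10^12 m
rₐ + rₚ = 5.8632 × 10^12 m
e = (rₐ − rₚ)/(rₐ + rₚ) = 0.758084

Final answer: e = 0.7581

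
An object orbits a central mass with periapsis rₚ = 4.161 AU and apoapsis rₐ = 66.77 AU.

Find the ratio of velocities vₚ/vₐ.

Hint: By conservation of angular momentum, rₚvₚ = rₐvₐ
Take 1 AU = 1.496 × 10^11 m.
rₚ = 4.161 AU = 6.22486 × 10^11 m
rₐ = 66.77 AU = 9.98879 × 10^12 m
rₚvₚ = rₐvₐ  ⇒  vₚ/vₐ = rₐ/rₚ
vₚ/vₐ = (9.98879 × 10^12) / (6.22486 × 10^11) = 16.0466

Final answer: vₚ/vₐ = 16.05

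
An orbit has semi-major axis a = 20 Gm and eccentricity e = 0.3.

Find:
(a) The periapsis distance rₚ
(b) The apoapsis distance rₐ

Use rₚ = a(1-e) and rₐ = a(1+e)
a = 20 Gm = 2 × 10^10 m
e = 0.3:  1 − e = 0.7,  1 + e = 1.3
(a) rₚ = a(1 − e) = 2 × 10^10 m × 0.7 = 1.4 × 10^10 m ≈ 14 Gm
(b) rₐ = a(1 + e) = 2 × 10^10 m × 1.3 = 2.6 × 10^10 m ≈ 26 Gm

Final answer:
(a) rₚ = 14 Gm
(b) rₐ = 26 Gm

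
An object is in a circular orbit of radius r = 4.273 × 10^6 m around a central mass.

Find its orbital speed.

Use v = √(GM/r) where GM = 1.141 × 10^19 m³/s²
r = 4.273 × 10^6 m
GM = 1.141 × 10^19 m³/s²
GM/r = (1.141 × 10^19) / (4.273 × 10^6) = 2.67026 × 10^12 m²/s²
v = √(GM/r) = 1.63409 × 10^6 m/s ≈ 1634 km/s

Final answer: 1634 km/s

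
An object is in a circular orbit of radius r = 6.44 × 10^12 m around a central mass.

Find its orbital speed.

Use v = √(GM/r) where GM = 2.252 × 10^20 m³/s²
r = 6.44 × 10^12 m
GM = 2.252 × 10^20 m³/s²
GM/r = (2.252 × 10^20) / (6.44 × 10^12) = 3.49689 × 10^7 m²/s²
v = √(GM/r) = 5913.45 m/s ≈ 5.913 km/s

Final answer: 5.913 km/s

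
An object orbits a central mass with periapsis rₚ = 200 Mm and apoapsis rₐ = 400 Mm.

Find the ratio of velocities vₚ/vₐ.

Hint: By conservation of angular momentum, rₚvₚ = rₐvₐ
rₚ = 200 Mm = 2 × 10^8 m
rₐ = 400 Mm = 4 × 10^8 m
rₚvₚ = rₐvₐ  ⇒  vₚ/vₐ = rₐ/rₚ
vₚ/vₐ = (4 × 10^8) / (2 × 10^8) = 2

Final answer: vₚ/vₐ = 2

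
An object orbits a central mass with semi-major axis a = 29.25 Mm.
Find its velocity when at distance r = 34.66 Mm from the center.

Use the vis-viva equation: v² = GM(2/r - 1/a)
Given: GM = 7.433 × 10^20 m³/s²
a = 29.25 Mm = 2.925 × 10^7 m
r = 34.66 Mm = 3.466 × 10^7 m
GM = 7.433 × 10^20 m³/s²
2/r − 1/a = 5.77034 × 10^-8 − 3.4188 × 10^-8 = 2.35154 × 10^-8 m⁻¹
v² = GM (2/r − 1/a) = 1.7479 × 10^13 m²/s²
v = 4.18079 × 10^6 m/s ≈ 4181 km/s

Final answer: 4181 km/s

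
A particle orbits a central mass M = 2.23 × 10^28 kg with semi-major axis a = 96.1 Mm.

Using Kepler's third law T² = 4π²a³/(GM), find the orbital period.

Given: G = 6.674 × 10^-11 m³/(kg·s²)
M = 2.23 × 10^28 kg
GM = G × M = 6.674 × 10^-11 × 2.23 × 10^28 = 1.4883 × 10^18 m³/s²
a = 96.1 Mm = 9.61 × 10^7 m
a³ = 8.87504 × 10^23 m³
T = 2π √(a³/GM) = 2π √((8.87504 × 10^23) / (1.4883 × 10^18)) = 2π × 772.217 s
T = 4851.98 s ≈ 1.348 hours

Final answer: 1.348 hours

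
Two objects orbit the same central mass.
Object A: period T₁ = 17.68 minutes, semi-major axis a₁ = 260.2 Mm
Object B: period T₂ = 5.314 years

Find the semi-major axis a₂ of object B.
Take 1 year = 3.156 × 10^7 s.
T₁ = 17.68 minutes = 1060.8 s
T₂ = 5.314 years = 1.6771 × 10^8 s
a₁ = 260.2 Mm = 2.602 × 10^8 m
Kepler's third law: (T₂/T₁)² = (a₂/a₁)³  ⇒  a₂ = a₁ (T₂/T₁)^(2/3)
T₂/T₁ = 158098
(T₂/T₁)^(2/3) = 2923.82
a₂ = 2.602 × 10^8 m × 2923.82 = 7.60777 × 10^11 m ≈ 760.8 Gm

Final answer: a₂ = 760.8 Gm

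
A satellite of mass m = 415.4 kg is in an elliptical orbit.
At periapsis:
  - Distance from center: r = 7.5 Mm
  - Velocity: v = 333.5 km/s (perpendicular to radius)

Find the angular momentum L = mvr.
r = 7.5 Mm = 7.5 × 10^6 m
v = 333.5 km/s = 333500 m/s
vr = 333500 × 7.5 × 10^6 = 2.50125 × 10^12 m²/s
L = m × vr = 415.4 × 2.50125 × 10^12 = 1.03902 × 10^15 kg·m²/s ≈ 1.039 × 10^15 kg·m²/s

Final answer: L = 1.039 × 10^15 kg·m²/s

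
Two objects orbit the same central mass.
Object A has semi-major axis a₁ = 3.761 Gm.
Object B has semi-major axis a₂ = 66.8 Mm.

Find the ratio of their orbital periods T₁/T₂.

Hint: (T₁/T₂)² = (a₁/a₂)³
a₁ = 3.761 Gm = 3.761 × 10^9 m
a₂ = 66.8 Mm = 6.68 × 10^7 m
a₁/a₂ = 56.3024
T₁/T₂ = (a₁/a₂)^(3/2) = (56.3024)^1.5 = 422.465

Final answer: T₁/T₂ = 422.5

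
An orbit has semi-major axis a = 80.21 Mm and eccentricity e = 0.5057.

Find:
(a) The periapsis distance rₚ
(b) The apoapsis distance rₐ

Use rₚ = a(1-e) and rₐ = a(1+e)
a = 80.21 Mm = 8.021 × 10^7 m
e = 0.5057:  1 − e = 0.4943,  1 + e = 1.5057
(a) rₚ = a(1 − e) = 8.021 × 10^7 m × 0.4943 = 3.96478 × 10^7 m ≈ 39.65 Mm
(b) rₐ = a(1 + e) = 8.021 × 10^7 m × 1.5057 = 1.20772 × 10^8 m ≈ 120.8 Mm

Final answer:
(a) rₚ = 39.65 Mm
(b) rₐ = 120.8 Mm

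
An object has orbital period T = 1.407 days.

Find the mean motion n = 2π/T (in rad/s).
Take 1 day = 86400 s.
T = 1.407 days = 121565 s
n = 2π / 121565 s = 5.16859 × 10^-5 rad/s ≈ 5.169 × 10^-5 rad/s

Final answer: n = 5.169 × 10^-5 rad/s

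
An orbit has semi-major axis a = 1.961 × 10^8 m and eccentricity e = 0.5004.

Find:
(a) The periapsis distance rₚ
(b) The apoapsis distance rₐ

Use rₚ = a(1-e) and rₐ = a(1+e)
a = 1.961 × 10^8 m
e = 0.5004:  1 − e = 0.4996,  1 + e = 1.5004
(a) rₚ = a(1 − e) = 1.961 × 10^8 m × 0.4996 = 9.79716 × 10^7 m ≈ 9.797 × 10^7 m
(b) rₐ = a(1 + e) = 1.961 × 10^8 m × 1.5004 = 2.94228 × 10^8 m ≈ 2.942 × 10^8 m

Final answer:
(a) rₚ = 9.797 × 10^7 m
(b) rₐ = 2.942 × 10^8 m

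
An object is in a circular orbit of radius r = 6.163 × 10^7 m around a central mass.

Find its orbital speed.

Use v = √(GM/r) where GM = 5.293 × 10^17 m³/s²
r = 6.163 × 10^7 m
GM = 5.293 × 10^17 m³/s²
GM/r = (5.293 × 10^17) / (6.163 × 10^7) = 8.58835 × 10^9 m²/s²
v = √(GM/r) = 92673.4 m/s ≈ 92.67 km/s

Final answer: 92.67 km/s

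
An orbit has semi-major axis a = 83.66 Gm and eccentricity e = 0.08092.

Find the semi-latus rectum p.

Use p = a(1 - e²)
a = 83.66 Gm = 8.366 × 10^10 m
e = 0.08092,  e² = 0.00654805,  1 − e² = 0.993452
p = a(1 − e²) = 8.366 × 10^10 m × 0.993452 = 8.31122 × 10^10 m ≈ 83.11 Gm

Final answer: p = 83.11 Gm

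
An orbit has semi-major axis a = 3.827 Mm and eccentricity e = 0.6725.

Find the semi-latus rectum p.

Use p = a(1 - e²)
a = 3.827 Mm = 3.827 × 10^6 m
e = 0.6725,  e² = 0.452256,  1 − e² = 0.547744
p = a(1 − e²) = 3.827 × 10^6 m × 0.547744 = 2.09622 × 10^6 m ≈ 2.096 Mm

Final answer: p = 2.096 Mm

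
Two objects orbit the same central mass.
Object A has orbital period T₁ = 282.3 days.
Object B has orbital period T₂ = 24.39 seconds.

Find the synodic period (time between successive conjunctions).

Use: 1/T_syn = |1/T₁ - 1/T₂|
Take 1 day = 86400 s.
T₁ = 282.3 days = 2.43907 × 10^7 s
T₂ = 24.39 seconds
1/T₁ = 4.09992 × 10^-8 s⁻¹
1/T₂ = 0.0410004 s⁻¹
|1/T₁ − 1/T₂| = 0.0410004 s⁻¹
T_syn = 1 / |1/T₁ − 1/T₂| = 24.39 s ≈ 24.39 seconds

Final answer: T_syn = 24.39 seconds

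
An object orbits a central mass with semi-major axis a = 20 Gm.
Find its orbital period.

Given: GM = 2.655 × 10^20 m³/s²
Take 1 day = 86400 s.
a = 20 Gm = 2 × 10^10 m
GM = 2.655 × 10^20 m³/s²
a³ = 8 × 10^30 m³
T = 2π √(a³/GM) = 2π √((8 × 10^30) / (2.655 × 10^20)) = 2π × 173585 s
T = 1.09067 × 10^6 s ≈ 12.62 days

Final answer: 12.62 days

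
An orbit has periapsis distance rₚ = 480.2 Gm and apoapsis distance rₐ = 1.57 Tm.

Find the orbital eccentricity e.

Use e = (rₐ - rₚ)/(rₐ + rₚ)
rₚ = 480.2 Gm = 4.802 × 10^11 m
rₐ = 1.57 Tm = 1.57 × 10^12 m
rₐ − rₚ = 1.0898 × 10^12 m
rₐ + rₚ = 2.0502 × 10^12 m
e = (rₐ − rₚ)/(rₐ + rₚ) = 0.531558

Final answer: e = 0.5316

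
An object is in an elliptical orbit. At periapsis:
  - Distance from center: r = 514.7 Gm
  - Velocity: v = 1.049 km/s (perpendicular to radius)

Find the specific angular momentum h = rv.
r = 514.7 Gm = 5.147 × 10^11 m
v = 1.049 km/s = 1049 m/s
h = rv = 5.147 × 10^11 × 1049 = 5.3992 × 10^14 m²/s ≈ 5.399 × 10^14 m²/s

Final answer: h = 5.399 × 10^14 m²/s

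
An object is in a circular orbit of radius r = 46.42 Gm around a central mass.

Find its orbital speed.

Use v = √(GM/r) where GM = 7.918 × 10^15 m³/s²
r = 46.42 Gm = 4.642 × 10^10 m
GM = 7.918 × 10^15 m³/s²
GM/r = (7.918 × 10^15) / (4.642 × 10^10) = 170573 m²/s²
v = √(GM/r) = 413.005 m/s ≈ 413 m/s

Final answer: 413 m/s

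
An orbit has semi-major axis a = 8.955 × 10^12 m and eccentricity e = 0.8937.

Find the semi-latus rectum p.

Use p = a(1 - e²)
a = 8.955 × 10^12 m
e = 0.8937,  e² = 0.7987,  1 − e² = 0.2013
p = a(1 − e²) = 8.955 × 10^12 m × 0.2013 = 1.80264 × 10^12 m ≈ 1.803 × 10^12 m

Final answer: p = 1.803 × 10^12 m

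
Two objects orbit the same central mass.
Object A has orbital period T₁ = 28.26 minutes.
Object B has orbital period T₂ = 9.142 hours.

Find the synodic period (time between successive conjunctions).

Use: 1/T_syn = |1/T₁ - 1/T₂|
T₁ = 28.26 minutes = 1695.6 s
T₂ = 9.142 hours = 32911.2 s
1/T₁ = 0.000589762 s⁻¹
1/T₂ = 3.03848 × 10^-5 s⁻¹
|1/T₁ − 1/T₂| = 0.000559377 s⁻¹
T_syn = 1 / |1/T₁ − 1/T₂| = 1787.7 s ≈ 29.8 minutes

Final answer: T_syn = 29.8 minutes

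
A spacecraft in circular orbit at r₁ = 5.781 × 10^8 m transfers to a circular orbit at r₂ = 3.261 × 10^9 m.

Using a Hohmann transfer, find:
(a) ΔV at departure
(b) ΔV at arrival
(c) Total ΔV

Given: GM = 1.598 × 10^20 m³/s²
r₁ = 5.781 × 10^8 m
r₂ = 3.261 × 10^9 m
GM = 1.598 × 10^20 m³/s²
Transfer ellipse: a_t = (r₁ + r₂)/2 = 1.91955 × 10^9 m
Circular speed at r₁: v₁ = √(GM/r₁) = 525759 m/s
Transfer speed at r₁ (periapsis): v₁ₜ = √(GM(2/r₁ − 1/a_t)) = 685271 m/s
(a) ΔV₁ = v₁ₜ − v₁ = 159512 m/s ≈ 159.5 km/s
Circular speed at r₂: v₂ = √(GM/r₂) = 221367 m/s
Transfer speed at r₂ (apoapsis): v₂ₜ = √(GM(2/r₂ − 1/a_t)) = 121483 m/s
(b) ΔV₂ = v₂ − v₂ₜ = 99884.3 m/s ≈ 99.88 km/s
(c) ΔV_total = ΔV₁ + ΔV₂ = 259396 m/s ≈ 259.4 km/s

Final answer:
(a) ΔV₁ = 159.5 km/s
(b) ΔV₂ = 99.88 km/s
(c) ΔV_total = 259.4 km/s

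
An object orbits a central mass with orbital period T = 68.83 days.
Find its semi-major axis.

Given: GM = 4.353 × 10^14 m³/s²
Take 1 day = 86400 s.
T = 68.83 days = 5.94691 × 10^6 s
GM = 4.353 × 10^14 m³/s²
Kepler's third law: a³ = GM T² / (4π²)
T² = 3.53658 × 10^13 s²
a³ = (4.353 × 10^14) × (3.53658 × 10^13) / (4π²) = 3.89953 × 10^26 m³
a = (a³)^(1/3) = 7.30585 × 10^8 m ≈ 7.306 × 10^8 m

Final answer: 7.306 × 10^8 m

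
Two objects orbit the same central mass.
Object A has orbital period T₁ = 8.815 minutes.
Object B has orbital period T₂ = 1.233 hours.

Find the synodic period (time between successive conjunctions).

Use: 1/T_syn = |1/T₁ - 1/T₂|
T₁ = 8.815 minutes = 528.9 s
T₂ = 1.233 hours = 4438.8 s
1/T₁ = 0.00189072 s⁻¹
1/T₂ = 0.000225286 s⁻¹
|1/T₁ − 1/T₂| = 0.00166543 s⁻¹
T_syn = 1 / |1/T₁ − 1/T₂| = 600.445 s ≈ 10.01 minutes

Final answer: T_syn = 10.01 minutes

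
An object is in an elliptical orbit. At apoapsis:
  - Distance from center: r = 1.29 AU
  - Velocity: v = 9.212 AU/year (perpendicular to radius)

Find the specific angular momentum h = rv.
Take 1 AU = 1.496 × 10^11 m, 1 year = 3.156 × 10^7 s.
r = 1.29 AU = 1.92984 × 10^11 m
v = 9.212 AU/year = 43666.5 m/s
h = rv = 1.92984 × 10^11 × 43666.5 = 8.42694 × 10^15 m²/s ≈ 8.427 × 10^15 m²/s

Final answer: h = 8.427 × 10^15 m²/s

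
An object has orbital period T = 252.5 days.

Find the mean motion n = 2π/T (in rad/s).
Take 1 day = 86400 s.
T = 252.5 days = 2.1816 × 10^7 s
n = 2π / (2.1816 × 10^7 s) = 2.88008 × 10^-7 rad/s ≈ 2.88 × 10^-7 rad/s

Final answer: n = 2.88 × 10^-7 rad/s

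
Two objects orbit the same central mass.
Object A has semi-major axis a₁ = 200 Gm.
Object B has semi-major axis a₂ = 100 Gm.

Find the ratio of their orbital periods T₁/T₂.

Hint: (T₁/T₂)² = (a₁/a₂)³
a₁ = 200 Gm = 2 × 10^11 m
a₂ = 100 Gm = 1 × 10^11 m
a₁/a₂ = 2
T₁/T₂ = (a₁/a₂)^(3/2) = (2)^1.5 = 2.82843

Final answer: T₁/T₂ = 2.828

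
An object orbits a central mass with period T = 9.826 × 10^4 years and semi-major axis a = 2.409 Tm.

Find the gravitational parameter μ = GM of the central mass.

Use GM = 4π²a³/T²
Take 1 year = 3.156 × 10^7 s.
T = 9.826 × 10^4 years = 3.10109 × 10^12 s
a = 2.409 Tm = 2.409 × 10^12 m
a³ = 1.39801 × 10^37 m³
T² = 9.61673 × 10^24 s²
GM = 4π² × (1.39801 × 10^37) / (9.61673 × 10^24) = 5.73908 × 10^13 m³/s²
GM ≈ 5.739 × 10^13 m³/s²

Final answer: GM = 5.739 × 10^13 m³/s²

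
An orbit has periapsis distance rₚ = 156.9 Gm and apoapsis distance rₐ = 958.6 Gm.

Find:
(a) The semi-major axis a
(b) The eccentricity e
rₚ = 156.9 Gm = 1.569 × 10^11 m
rₐ = 958.6 Gm = 9.586 × 10^11 m
(a) a = (rₚ + rₐ)/2 = 5.5775 × 10^11 m ≈ 557.8 Gm
(b) e = (rₐ − rₚ)/(rₐ + rₚ) = (8.017 × 10^11) / (1.1155 × 10^12) = 0.718691

Final answer:
(a) a = 557.8 Gm
(b) e = 0.7187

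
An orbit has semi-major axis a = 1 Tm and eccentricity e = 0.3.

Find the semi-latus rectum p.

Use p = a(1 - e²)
a = 1 Tm = 1 × 10^12 m
e = 0.3,  e² = 0.09,  1 − e² = 0.91
p = a(1 − e²) = 1 × 10^12 m × 0.91 = 9.1 × 10^11 m ≈ 910 Gm

Final answer: p = 910 Gm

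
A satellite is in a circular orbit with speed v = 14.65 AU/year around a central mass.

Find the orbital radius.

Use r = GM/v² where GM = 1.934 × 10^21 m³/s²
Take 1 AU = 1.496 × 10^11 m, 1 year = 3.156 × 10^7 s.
v = 14.65 AU/year = 69443.6 m/s
GM = 1.934 × 10^21 m³/s²
v² = 4.82241 × 10^9 m²/s²
r = GM/v² = (1.934 × 10^21) / (4.82241 × 10^9) = 4.01044 × 10^11 m ≈ 2.681 AU

Final answer: 2.681 AU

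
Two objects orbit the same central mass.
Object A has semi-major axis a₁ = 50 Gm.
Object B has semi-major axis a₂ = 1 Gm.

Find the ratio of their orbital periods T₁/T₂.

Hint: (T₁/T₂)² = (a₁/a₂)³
a₁ = 50 Gm = 5 × 10^10 m
a₂ = 1 Gm = 1 × 10^9 m
a₁/a₂ = 50
T₁/T₂ = (a₁/a₂)^(3/2) = (50)^1.5 = 353.553

Final answer: T₁/T₂ = 353.6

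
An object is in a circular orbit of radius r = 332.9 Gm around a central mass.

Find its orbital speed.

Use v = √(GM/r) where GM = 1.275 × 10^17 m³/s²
r = 332.9 Gm = 3.329 × 10^11 m
GM = 1.275 × 10^17 m³/s²
GM/r = (1.275 × 10^17) / (3.329 × 10^11) = 382998 m²/s²
v = √(GM/r) = 618.868 m/s ≈ 618.9 m/s

Final answer: 618.9 m/s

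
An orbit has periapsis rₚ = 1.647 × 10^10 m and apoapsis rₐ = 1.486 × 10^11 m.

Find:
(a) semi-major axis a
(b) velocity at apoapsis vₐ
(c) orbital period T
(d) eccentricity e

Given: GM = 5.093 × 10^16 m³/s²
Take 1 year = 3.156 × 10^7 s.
rₚ = 1.647 × 10^10 m
rₐ = 1.486 × 10^11 m
GM = 5.093 × 10^16 m³/s²
a = (rₚ + rₐ)/2 = 8.2535 × 10^10 m
e = (rₐ − rₚ)/(rₐ + rₚ) = (1.3213 × 10^11) / (1.6507 × 10^11) = 0.800448
(a) a = 8.2535 × 10^10 m ≈ 8.254 × 10^10 m
(b) vₐ² = GM (2/rₐ − 1/a) = 5.093 × 10^16 × (1.3459 × 10^-11 − 1.21161 × 10^-11) = 68392.8 m²/s²;  vₐ = 261.52 m/s ≈ 261.5 m/s
(c) a³ = 5.62231 × 10^32 m³;  T = 2π √(a³/GM) = 2π × 1.05068 × 10^8 s = 6.60162 × 10^8 s ≈ 20.92 years
(d) e = 0.800448 ≈ 0.8004

Final answer:
(a) semi-major axis a = 8.254 × 10^10 m
(b) velocity at apoapsis vₐ = 261.5 m/s
(c) orbital period T = 20.92 years
(d) eccentricity e = 0.8004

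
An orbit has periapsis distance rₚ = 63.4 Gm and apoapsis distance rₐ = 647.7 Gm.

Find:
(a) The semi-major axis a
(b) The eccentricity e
rₚ = 63.4 Gm = 6.34 × 10^10 m
rₐ = 647.7 Gm = 6.477 × 10^11 m
(a) a = (rₚ + rₐ)/2 = 3.5555 × 10^11 m ≈ 355.6 Gm
(b) e = (rₐ − rₚ)/(rₐ + rₚ) = (5.843 × 10^11) / (7.111 × 10^11) = 0.821685

Final answer:
(a) a = 355.6 Gm
(b) e = 0.8217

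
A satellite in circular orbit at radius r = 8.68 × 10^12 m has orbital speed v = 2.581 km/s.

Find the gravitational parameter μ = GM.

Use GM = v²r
r = 8.68 × 10^12 m
v = 2.581 km/s = 2581 m/s
v² = 6.66156 × 10^6 m²/s²
GM = v²r = 6.66156 × 10^6 × 8.68 × 10^12 = 5.78223 × 10^19 m³/s²
GM ≈ 5.782 × 10^19 m³/s²

Final answer: GM = 5.782 × 10^19 m³/s²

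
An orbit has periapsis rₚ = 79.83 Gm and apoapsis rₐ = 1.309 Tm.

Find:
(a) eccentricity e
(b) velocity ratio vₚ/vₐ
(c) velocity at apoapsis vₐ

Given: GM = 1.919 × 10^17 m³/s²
rₚ = 79.83 Gm = 7.983 × 10^10 m
rₐ = 1.309 Tm = 1.309 × 10^12 m
GM = 1.919 × 10^17 m³/s²
a = (rₚ + rₐ)/2 = 6.94415 × 10^11 m
e = (rₐ − rₚ)/(rₐ + rₚ) = (1.22917 × 10^12) / (1.38883 × 10^12) = 0.88504
(a) e = 0.88504 ≈ 0.885
(b) vₚ/vₐ = rₐ/rₚ (angular momentum) = (1.309 × 10^12) / (7.983 × 10^10) = 16.3973 ≈ 16.4
(c) vₐ² = GM (2/rₐ − 1/a) = 1.919 × 10^17 × (1.52788 × 10^-12 − 1.44006 × 10^-12) = 16853.2 m²/s²;  vₐ = 129.82 m/s ≈ 129.8 m/s

Final answer:
(a) eccentricity e = 0.885
(b) velocity ratio vₚ/vₐ = 16.4
(c) velocity at apoapsis vₐ = 129.8 m/s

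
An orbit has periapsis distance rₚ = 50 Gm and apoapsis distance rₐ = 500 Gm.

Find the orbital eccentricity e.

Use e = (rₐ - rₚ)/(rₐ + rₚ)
rₚ = 50 Gm = 5 × 10^10 m
rₐ = 500 Gm = 5 × 10^11 m
rₐ − rₚ = 4.5 × 10^11 m
rₐ + rₚ = 5.5 × 10^11 m
e = (rₐ − rₚ)/(rₐ + rₚ) = 0.818182

Final answer: e = 0.8182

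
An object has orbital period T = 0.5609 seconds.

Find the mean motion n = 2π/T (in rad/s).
T = 0.5609 seconds
n = 2π / 0.5609 s = 11.202 rad/s ≈ 11.2 rad/s

Final answer: n = 11.2 rad/s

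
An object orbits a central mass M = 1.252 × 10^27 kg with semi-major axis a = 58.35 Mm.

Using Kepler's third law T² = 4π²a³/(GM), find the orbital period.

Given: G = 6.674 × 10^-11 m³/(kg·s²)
M = 1.252 × 10^27 kg
GM = G × M = 6.674 × 10^-11 × 1.252 × 10^27 = 8.35585 × 10^16 m³/s²
a = 58.35 Mm = 5.835 × 10^7 m
a³ = 1.98666 × 10^23 m³
T = 2π √(a³/GM) = 2π √((1.98666 × 10^23) / (8.35585 × 10^16)) = 2π × 1541.93 s
T = 9688.26 s ≈ 2.691 hours

Final answer: 2.691 hours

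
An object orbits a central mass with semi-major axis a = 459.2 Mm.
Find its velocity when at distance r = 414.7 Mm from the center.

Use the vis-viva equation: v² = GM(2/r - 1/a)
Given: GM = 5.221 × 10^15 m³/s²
a = 459.2 Mm = 4.592 × 10^8 m
r = 414.7 Mm = 4.147 × 10^8 m
GM = 5.221 × 10^15 m³/s²
2/r − 1/a = 4.82276 × 10^-9 − 2.1777 × 10^-9 = 2.64506 × 10^-9 m⁻¹
v² = GM (2/r − 1/a) = 1.38099 × 10^7 m²/s²
v = 3716.16 m/s ≈ 3.716 km/s

Final answer: 3.716 km/s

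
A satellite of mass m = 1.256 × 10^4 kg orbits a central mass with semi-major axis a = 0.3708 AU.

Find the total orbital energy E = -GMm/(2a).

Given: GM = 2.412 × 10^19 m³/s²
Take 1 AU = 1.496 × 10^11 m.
a = 0.3708 AU = 5.54717 × 10^10 m
GM = 2.412 × 10^19 m³/s²
2a = 1.10943 × 10^11 m
GMm = 2.412 × 10^19 × 12560 = 3.02947 × 10^23 m³·kg/s²
E = −GMm/(2a) = -2.73065 × 10^12 J ≈ -2.731 TJ

Final answer: -2.731 TJ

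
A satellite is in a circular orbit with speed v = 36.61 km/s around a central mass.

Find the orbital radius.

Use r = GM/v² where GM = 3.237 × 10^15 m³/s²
v = 36.61 km/s = 36610 m/s
GM = 3.237 × 10^15 m³/s²
v² = 1.34029 × 10^9 m²/s²
r = GM/v² = (3.237 × 10^15) / (1.34029 × 10^9) = 2.41515 × 10^6 m ≈ 2.415 × 10^6 m

Final answer: 2.415 × 10^6 m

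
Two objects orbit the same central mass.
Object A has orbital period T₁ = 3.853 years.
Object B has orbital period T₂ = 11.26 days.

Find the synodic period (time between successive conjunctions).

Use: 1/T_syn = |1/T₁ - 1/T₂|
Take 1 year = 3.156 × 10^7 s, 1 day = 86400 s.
T₁ = 3.853 years = 1.21601 × 10^8 s
T₂ = 11.26 days = 972864 s
1/T₁ = 8.22364 × 10^-9 s⁻¹
1/T₂ = 1.02789 × 10^-6 s⁻¹
|1/T₁ − 1/T₂| = 1.01967 × 10^-6 s⁻¹
T_syn = 1 / |1/T₁ − 1/T₂| = 980710 s ≈ 11.35 days

Final answer: T_syn = 11.35 days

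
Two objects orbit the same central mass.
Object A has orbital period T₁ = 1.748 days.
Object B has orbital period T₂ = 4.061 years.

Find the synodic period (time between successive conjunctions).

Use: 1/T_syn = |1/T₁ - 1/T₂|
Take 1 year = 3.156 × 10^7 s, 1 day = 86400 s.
T₁ = 1.748 days = 151027 s
T₂ = 4.061 years = 1.28165 × 10^8 s
1/T₁ = 6.62132 × 10^-6 s⁻¹
1/T₂ = 7.80243 × 10^-9 s⁻¹
|1/T₁ − 1/T₂| = 6.61352 × 10^-6 s⁻¹
T_syn = 1 / |1/T₁ − 1/T₂| = 151205 s ≈ 1.75 days

Final answer: T_syn = 1.75 days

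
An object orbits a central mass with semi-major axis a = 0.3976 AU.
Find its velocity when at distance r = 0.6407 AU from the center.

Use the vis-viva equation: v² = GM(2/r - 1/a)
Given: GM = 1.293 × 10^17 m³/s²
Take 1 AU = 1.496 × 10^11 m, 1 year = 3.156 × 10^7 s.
a = 0.3976 AU = 5.9481 × 10^10 m
r = 0.6407 AU = 9.58487 × 10^10 m
GM = 1.293 × 10^17 m³/s²
2/r − 1/a = 2.08662 × 10^-11 − 1.68121 × 10^-11 = 4.05411 × 10^-12 m⁻¹
v² = GM (2/r − 1/a) = 524197 m²/s²
v = 724.014 m/s ≈ 0.1527 AU/year

Final answer: 0.1527 AU/year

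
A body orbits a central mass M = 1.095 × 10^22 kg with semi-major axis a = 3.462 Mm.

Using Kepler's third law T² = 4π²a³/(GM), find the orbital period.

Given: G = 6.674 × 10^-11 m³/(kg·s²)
M = 1.095 × 10^22 kg
GM = G × M = 6.674 × 10^-11 × 1.095 × 10^22 = 7.30803 × 10^11 m³/s²
a = 3.462 Mm = 3.462 × 10^6 m
a³ = 4.14936 × 10^19 m³
T = 2π √(a³/GM) = 2π √((4.14936 × 10^19) / (7.30803 × 10^11)) = 2π × 7535.12 s
T = 47344.6 s ≈ 13.15 hours

Final answer: 13.15 hours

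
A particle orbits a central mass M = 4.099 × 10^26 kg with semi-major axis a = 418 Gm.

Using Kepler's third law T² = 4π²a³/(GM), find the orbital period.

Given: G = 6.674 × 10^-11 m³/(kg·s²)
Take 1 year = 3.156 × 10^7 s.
M = 4.099 × 10^26 kg
GM = G × M = 6.674 × 10^-11 × 4.099 × 10^26 = 2.73567 × 10^16 m³/s²
a = 418 Gm = 4.18 × 10^11 m
a³ = 7.30346 × 10^34 m³
T = 2π √(a³/GM) = 2π √((7.30346 × 10^34) / (2.73567 × 10^16)) = 2π × 1.63393 × 10^9 s
T = 1.02663 × 10^10 s ≈ 325.3 years

Final answer: 325.3 years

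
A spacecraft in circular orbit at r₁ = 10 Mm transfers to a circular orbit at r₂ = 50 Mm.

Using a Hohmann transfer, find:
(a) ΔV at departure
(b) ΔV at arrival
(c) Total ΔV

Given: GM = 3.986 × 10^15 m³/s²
r₁ = 10 Mm = 1 × 10^7 m
r₂ = 50 Mm = 5 × 10^7 m
GM = 3.986 × 10^15 m³/s²
Transfer ellipse: a_t = (r₁ + r₂)/2 = 3 × 10^7 m
Circular speed at r₁: v₁ = √(GM/r₁) = 19965 m/s
Transfer speed at r₁ (periapsis): v₁ₜ = √(GM(2/r₁ − 1/a_t)) = 25774.7 m/s
(a) ΔV₁ = v₁ₜ − v₁ = 5809.7 m/s ≈ 5.81 km/s
Circular speed at r₂: v₂ = √(GM/r₂) = 8928.61 m/s
Transfer speed at r₂ (apoapsis): v₂ₜ = √(GM(2/r₂ − 1/a_t)) = 5154.93 m/s
(b) ΔV₂ = v₂ − v₂ₜ = 3773.67 m/s ≈ 3.774 km/s
(c) ΔV_total = ΔV₁ + ΔV₂ = 9583.37 m/s ≈ 9.583 km/s

Final answer:
(a) ΔV₁ = 5.81 km/s
(b) ΔV₂ = 3.774 km/s
(c) ΔV_total = 9.583 km/s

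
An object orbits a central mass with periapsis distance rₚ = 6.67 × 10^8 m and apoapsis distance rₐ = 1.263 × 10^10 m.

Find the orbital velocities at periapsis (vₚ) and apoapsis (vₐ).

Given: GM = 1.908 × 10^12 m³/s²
rₚ = 6.67 × 10^8 m
rₐ = 1.263 × 10^10 m
GM = 1.908 × 10^12 m³/s²
a = (rₚ + rₐ)/2 = 6.6485 × 10^9 m
Vis-viva: v² = GM (2/r − 1/a)
vₚ² = 1.908 × 10^12 × (2.9985 × 10^-9 − 1.5041 × 10^-10) = 5434.16 m²/s²
vₚ = 73.7167 m/s ≈ 73.72 m/s
vₐ² = 1.908 × 10^12 × (1.58353 × 10^-10 − 1.5041 × 10^-10) = 15.1557 m²/s²
vₐ = 3.89304 m/s ≈ 3.893 m/s

Final answer: vₚ = 73.72 m/s, vₐ = 3.893 m/s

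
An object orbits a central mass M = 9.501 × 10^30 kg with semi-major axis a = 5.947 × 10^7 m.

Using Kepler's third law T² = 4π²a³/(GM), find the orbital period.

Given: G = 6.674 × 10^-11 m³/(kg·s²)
M = 9.501 × 10^30 kg
GM = G × M = 6.674 × 10^-11 × 9.501 × 10^30 = 6.34097 × 10^20 m³/s²
a = 5.947 × 10^7 m
a³ = 2.10326 × 10^23 m³
T = 2π √(a³/GM) = 2π √((2.10326 × 10^23) / (6.34097 × 10^20)) = 2π × 18.2125 s
T = 114.432 s ≈ 1.907 minutes

Final answer: 1.907 minutes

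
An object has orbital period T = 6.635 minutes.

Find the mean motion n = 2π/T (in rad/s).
T = 6.635 minutes = 398.1 s
n = 2π / 398.1 s = 0.0157829 rad/s ≈ 0.01578 rad/s

Final answer: n = 0.01578 rad/s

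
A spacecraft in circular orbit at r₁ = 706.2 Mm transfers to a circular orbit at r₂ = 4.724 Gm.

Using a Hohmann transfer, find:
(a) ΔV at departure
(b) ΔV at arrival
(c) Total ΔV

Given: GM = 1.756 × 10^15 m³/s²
r₁ = 706.2 Mm = 7.062 × 10^8 m
r₂ = 4.724 Gm = 4.724 × 10^9 m
GM = 1.756 × 10^15 m³/s²
Transfer ellipse: a_t = (r₁ + r₂)/2 = 2.7151 × 10^9 m
Circular speed at r₁: v₁ = √(GM/r₁) = 1576.88 m/s
Transfer speed at r₁ (periapsis): v₁ₜ = √(GM(2/r₁ − 1/a_t)) = 2079.99 m/s
(a) ΔV₁ = v₁ₜ − v₁ = 503.107 m/s ≈ 503.1 m/s
Circular speed at r₂: v₂ = √(GM/r₂) = 609.688 m/s
Transfer speed at r₂ (apoapsis): v₂ₜ = √(GM(2/r₂ − 1/a_t)) = 310.941 m/s
(b) ΔV₂ = v₂ − v₂ₜ = 298.746 m/s ≈ 298.7 m/s
(c) ΔV_total = ΔV₁ + ΔV₂ = 801.853 m/s ≈ 801.9 m/s

Final answer:
(a) ΔV₁ = 503.1 m/s
(b) ΔV₂ = 298.7 m/s
(c) ΔV_total = 801.9 m/s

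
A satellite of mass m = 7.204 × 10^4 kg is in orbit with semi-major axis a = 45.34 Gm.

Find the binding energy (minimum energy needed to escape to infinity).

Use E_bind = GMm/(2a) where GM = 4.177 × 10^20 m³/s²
a = 45.34 Gm = 4.534 × 10^10 m
GM = 4.177 × 10^20 m³/s²
m = 7.204 × 10^4 kg
GMm = 4.177 × 10^20 × 72040 = 3.00911 × 10^25 m³·kg/s²
2a = 9.068 × 10^10 m
E_bind = GMm/(2a) = 3.31838 × 10^14 J ≈ 331.8 TJ

Final answer: 331.8 TJ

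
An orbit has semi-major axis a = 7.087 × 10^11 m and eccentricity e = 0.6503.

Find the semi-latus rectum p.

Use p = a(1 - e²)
a = 7.087 × 10^11 m
e = 0.6503,  e² = 0.42289,  1 − e² = 0.57711
p = a(1 − e²) = 7.087 × 10^11 m × 0.57711 = 4.08998 × 10^11 m ≈ 4.09 × 10^11 m

Final answer: p = 4.09 × 10^11 m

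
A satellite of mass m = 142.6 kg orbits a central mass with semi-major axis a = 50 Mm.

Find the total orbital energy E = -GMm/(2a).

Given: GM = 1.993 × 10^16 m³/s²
a = 50 Mm = 5 × 10^7 m
GM = 1.993 × 10^16 m³/s²
2a = 1 × 10^8 m
GMm = 1.993 × 10^16 × 142.6 = 2.84202 × 10^18 m³·kg/s²
E = −GMm/(2a) = -2.84202 × 10^10 J ≈ -28.42 GJ

Final answer: -28.42 GJ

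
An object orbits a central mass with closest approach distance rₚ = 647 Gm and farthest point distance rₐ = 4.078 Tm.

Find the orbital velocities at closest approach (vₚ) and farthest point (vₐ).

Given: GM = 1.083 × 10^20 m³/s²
rₚ = 647 Gm = 6.47 × 10^11 m
rₐ = 4.078 Tm = 4.078 × 10^12 m
GM = 1.083 × 10^20 m³/s²
a = (rₚ + rₐ)/2 = 2.3625 × 10^12 m
Vis-viva: v² = GM (2/r − 1/a)
vₚ² = 1.083 × 10^20 × (3.09119 × 10^-12 − 4.2328 × 10^-13) = 2.88935 × 10^8 m²/s²
vₚ = 16998.1 m/s ≈ 17 km/s
vₐ² = 1.083 × 10^20 × (4.90436 × 10^-13 − 4.2328 × 10^-13) = 7.273 × 10^6 m²/s²
vₐ = 2696.85 m/s ≈ 2.697 km/s

Final answer: vₚ = 17 km/s, vₐ = 2.697 km/s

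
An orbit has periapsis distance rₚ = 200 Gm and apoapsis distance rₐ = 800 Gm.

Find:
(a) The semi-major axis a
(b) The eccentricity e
rₚ = 200 Gm = 2 × 10^11 m
rₐ = 800 Gm = 8 × 10^11 m
(a) a = (rₚ + rₐ)/2 = 5 × 10^11 m ≈ 500 Gm
(b) e = (rₐ − rₚ)/(rₐ + rₚ) = (6 × 10^11) / (1 × 10^12) = 0.6

Final answer:
(a) a = 500 Gm
(b) e = 0.6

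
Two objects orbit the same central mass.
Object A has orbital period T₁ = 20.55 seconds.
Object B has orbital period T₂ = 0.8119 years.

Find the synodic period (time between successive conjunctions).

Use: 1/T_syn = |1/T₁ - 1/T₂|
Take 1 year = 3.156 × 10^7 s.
T₁ = 20.55 seconds
T₂ = 0.8119 years = 2.56236 × 10^7 s
1/T₁ = 0.0486618 s⁻¹
1/T₂ = 3.90266 × 10^-8 s⁻¹
|1/T₁ − 1/T₂| = 0.0486618 s⁻¹
T_syn = 1 / |1/T₁ − 1/T₂| = 20.55 s ≈ 20.55 seconds

Final answer: T_syn = 20.55 seconds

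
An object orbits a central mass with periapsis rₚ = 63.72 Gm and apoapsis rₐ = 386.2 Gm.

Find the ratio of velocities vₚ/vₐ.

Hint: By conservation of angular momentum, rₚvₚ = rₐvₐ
rₚ = 63.72 Gm = 6.372 × 10^10 m
rₐ = 386.2 Gm = 3.862 × 10^11 m
rₚvₚ = rₐvₐ  ⇒  vₚ/vₐ = rₐ/rₚ
vₚ/vₐ = (3.862 × 10^11) / (6.372 × 10^10) = 6.06089

Final answer: vₚ/vₐ = 6.061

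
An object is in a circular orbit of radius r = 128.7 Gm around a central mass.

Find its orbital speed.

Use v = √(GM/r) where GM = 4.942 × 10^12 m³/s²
r = 128.7 Gm = 1.287 × 10^11 m
GM = 4.942 × 10^12 m³/s²
GM/r = (4.942 × 10^12) / (1.287 × 10^11) = 38.3994 m²/s²
v = √(GM/r) = 6.19672 m/s ≈ 6.197 m/s

Final answer: 6.197 m/s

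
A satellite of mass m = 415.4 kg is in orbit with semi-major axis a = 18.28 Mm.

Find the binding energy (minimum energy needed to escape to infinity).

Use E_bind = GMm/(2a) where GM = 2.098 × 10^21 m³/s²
a = 18.28 Mm = 1.828 × 10^7 m
GM = 2.098 × 10^21 m³/s²
m = 415.4 kg
GMm = 2.098 × 10^21 × 415.4 = 8.71509 × 10^23 m³·kg/s²
2a = 3.656 × 10^7 m
E_bind = GMm/(2a) = 2.38378 × 10^16 J ≈ 23.84 PJ

Final answer: 23.84 PJ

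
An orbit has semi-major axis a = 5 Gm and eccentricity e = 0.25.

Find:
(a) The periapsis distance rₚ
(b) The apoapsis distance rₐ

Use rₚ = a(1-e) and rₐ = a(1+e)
a = 5 Gm = 5 × 10^9 m
e = 0.25:  1 − e = 0.75,  1 + e = 1.25
(a) rₚ = a(1 − e) = 5 × 10^9 m × 0.75 = 3.75 × 10^9 m ≈ 3.75 Gm
(b) rₐ = a(1 + e) = 5 × 10^9 m × 1.25 = 6.25 × 10^9 m ≈ 6.25 Gm

Final answer:
(a) rₚ = 3.75 Gm
(b) rₐ = 6.25 Gm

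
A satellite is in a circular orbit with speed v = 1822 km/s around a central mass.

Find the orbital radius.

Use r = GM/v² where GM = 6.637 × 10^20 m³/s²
v = 1822 km/s = 1.822 × 10^6 m/s
GM = 6.637 × 10^20 m³/s²
v² = 3.31968 × 10^12 m²/s²
r = GM/v² = (6.637 × 10^20) / (3.31968 × 10^12) = 1.99929 × 10^8 m ≈ 199.9 Mm

Final answer: 199.9 Mm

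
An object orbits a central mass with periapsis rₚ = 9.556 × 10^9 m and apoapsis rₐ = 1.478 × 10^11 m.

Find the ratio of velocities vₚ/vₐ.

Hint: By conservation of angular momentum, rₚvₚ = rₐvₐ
rₚ = 9.556 × 10^9 m
rₐ = 1.478 × 10^11 m
rₚvₚ = rₐvₐ  ⇒  vₚ/vₐ = rₐ/rₚ
vₚ/vₐ = (1.478 × 10^11) / (9.556 × 10^9) = 15.4667

Final answer: vₚ/vₐ = 15.47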